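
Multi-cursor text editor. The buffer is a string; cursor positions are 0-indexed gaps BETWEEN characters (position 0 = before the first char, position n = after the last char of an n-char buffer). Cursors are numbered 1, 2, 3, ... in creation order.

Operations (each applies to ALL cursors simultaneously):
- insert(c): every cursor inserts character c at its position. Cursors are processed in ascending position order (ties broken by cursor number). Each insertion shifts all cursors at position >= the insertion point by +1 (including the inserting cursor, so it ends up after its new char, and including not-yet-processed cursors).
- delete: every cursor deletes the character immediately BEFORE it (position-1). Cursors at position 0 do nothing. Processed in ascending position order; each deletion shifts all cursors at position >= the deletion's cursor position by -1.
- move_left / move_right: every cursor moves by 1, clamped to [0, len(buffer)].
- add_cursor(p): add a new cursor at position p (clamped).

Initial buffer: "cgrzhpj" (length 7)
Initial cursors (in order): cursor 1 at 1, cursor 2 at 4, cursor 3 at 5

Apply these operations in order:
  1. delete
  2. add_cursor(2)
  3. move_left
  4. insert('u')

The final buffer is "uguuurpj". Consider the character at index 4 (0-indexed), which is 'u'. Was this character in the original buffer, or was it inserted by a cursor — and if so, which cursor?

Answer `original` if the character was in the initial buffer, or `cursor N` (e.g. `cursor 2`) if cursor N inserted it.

Answer: cursor 4

Derivation:
After op 1 (delete): buffer="grpj" (len 4), cursors c1@0 c2@2 c3@2, authorship ....
After op 2 (add_cursor(2)): buffer="grpj" (len 4), cursors c1@0 c2@2 c3@2 c4@2, authorship ....
After op 3 (move_left): buffer="grpj" (len 4), cursors c1@0 c2@1 c3@1 c4@1, authorship ....
After op 4 (insert('u')): buffer="uguuurpj" (len 8), cursors c1@1 c2@5 c3@5 c4@5, authorship 1.234...
Authorship (.=original, N=cursor N): 1 . 2 3 4 . . .
Index 4: author = 4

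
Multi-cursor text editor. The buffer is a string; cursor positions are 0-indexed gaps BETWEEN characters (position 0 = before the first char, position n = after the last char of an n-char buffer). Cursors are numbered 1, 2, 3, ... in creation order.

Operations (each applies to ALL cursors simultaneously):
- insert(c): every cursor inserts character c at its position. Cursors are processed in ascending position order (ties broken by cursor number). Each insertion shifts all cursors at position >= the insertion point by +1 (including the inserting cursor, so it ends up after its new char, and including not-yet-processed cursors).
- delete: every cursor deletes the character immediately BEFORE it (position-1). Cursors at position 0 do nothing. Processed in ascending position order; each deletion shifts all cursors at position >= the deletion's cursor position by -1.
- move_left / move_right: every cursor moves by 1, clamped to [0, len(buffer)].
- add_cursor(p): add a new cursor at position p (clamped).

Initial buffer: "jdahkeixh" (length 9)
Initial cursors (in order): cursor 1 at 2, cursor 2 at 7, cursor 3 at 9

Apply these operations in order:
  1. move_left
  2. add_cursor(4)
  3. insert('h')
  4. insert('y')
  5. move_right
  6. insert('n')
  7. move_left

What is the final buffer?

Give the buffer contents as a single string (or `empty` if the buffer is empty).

Answer: jhydnahhyknehyinxhyhn

Derivation:
After op 1 (move_left): buffer="jdahkeixh" (len 9), cursors c1@1 c2@6 c3@8, authorship .........
After op 2 (add_cursor(4)): buffer="jdahkeixh" (len 9), cursors c1@1 c4@4 c2@6 c3@8, authorship .........
After op 3 (insert('h')): buffer="jhdahhkehixhh" (len 13), cursors c1@2 c4@6 c2@9 c3@12, authorship .1...4..2..3.
After op 4 (insert('y')): buffer="jhydahhykehyixhyh" (len 17), cursors c1@3 c4@8 c2@12 c3@16, authorship .11...44..22..33.
After op 5 (move_right): buffer="jhydahhykehyixhyh" (len 17), cursors c1@4 c4@9 c2@13 c3@17, authorship .11...44..22..33.
After op 6 (insert('n')): buffer="jhydnahhyknehyinxhyhn" (len 21), cursors c1@5 c4@11 c2@16 c3@21, authorship .11.1..44.4.22.2.33.3
After op 7 (move_left): buffer="jhydnahhyknehyinxhyhn" (len 21), cursors c1@4 c4@10 c2@15 c3@20, authorship .11.1..44.4.22.2.33.3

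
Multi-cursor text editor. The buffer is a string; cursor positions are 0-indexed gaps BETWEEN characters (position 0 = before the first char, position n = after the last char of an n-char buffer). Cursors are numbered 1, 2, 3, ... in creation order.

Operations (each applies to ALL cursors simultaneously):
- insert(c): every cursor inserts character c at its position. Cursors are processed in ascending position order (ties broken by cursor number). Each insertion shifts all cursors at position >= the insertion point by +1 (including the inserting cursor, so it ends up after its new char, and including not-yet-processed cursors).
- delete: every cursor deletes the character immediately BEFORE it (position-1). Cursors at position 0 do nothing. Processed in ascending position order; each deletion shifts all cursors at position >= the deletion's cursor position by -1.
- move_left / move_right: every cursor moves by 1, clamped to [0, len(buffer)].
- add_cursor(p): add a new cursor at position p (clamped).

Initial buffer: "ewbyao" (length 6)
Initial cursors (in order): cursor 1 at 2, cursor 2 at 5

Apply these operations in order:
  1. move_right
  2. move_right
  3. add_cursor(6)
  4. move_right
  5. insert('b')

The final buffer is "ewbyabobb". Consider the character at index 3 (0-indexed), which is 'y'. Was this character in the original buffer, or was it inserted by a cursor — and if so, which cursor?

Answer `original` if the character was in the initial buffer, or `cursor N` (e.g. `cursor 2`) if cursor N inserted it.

Answer: original

Derivation:
After op 1 (move_right): buffer="ewbyao" (len 6), cursors c1@3 c2@6, authorship ......
After op 2 (move_right): buffer="ewbyao" (len 6), cursors c1@4 c2@6, authorship ......
After op 3 (add_cursor(6)): buffer="ewbyao" (len 6), cursors c1@4 c2@6 c3@6, authorship ......
After op 4 (move_right): buffer="ewbyao" (len 6), cursors c1@5 c2@6 c3@6, authorship ......
After op 5 (insert('b')): buffer="ewbyabobb" (len 9), cursors c1@6 c2@9 c3@9, authorship .....1.23
Authorship (.=original, N=cursor N): . . . . . 1 . 2 3
Index 3: author = original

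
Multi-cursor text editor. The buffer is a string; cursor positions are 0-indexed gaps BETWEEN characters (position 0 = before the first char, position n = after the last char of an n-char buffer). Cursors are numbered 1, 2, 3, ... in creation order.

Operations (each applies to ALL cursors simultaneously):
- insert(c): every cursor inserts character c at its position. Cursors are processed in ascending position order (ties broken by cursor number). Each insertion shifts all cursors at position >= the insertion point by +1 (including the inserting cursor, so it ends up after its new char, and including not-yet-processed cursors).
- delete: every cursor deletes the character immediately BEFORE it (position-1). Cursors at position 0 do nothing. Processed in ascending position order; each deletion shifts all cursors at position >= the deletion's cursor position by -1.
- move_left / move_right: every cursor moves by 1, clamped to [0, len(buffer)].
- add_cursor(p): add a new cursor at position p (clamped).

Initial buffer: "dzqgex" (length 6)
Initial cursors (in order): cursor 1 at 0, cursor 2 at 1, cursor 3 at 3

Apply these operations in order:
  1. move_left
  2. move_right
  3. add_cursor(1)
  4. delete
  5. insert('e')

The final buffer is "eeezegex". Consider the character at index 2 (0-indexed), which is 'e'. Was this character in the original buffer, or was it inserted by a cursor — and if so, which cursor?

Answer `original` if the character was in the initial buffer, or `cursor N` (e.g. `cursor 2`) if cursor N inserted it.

After op 1 (move_left): buffer="dzqgex" (len 6), cursors c1@0 c2@0 c3@2, authorship ......
After op 2 (move_right): buffer="dzqgex" (len 6), cursors c1@1 c2@1 c3@3, authorship ......
After op 3 (add_cursor(1)): buffer="dzqgex" (len 6), cursors c1@1 c2@1 c4@1 c3@3, authorship ......
After op 4 (delete): buffer="zgex" (len 4), cursors c1@0 c2@0 c4@0 c3@1, authorship ....
After op 5 (insert('e')): buffer="eeezegex" (len 8), cursors c1@3 c2@3 c4@3 c3@5, authorship 124.3...
Authorship (.=original, N=cursor N): 1 2 4 . 3 . . .
Index 2: author = 4

Answer: cursor 4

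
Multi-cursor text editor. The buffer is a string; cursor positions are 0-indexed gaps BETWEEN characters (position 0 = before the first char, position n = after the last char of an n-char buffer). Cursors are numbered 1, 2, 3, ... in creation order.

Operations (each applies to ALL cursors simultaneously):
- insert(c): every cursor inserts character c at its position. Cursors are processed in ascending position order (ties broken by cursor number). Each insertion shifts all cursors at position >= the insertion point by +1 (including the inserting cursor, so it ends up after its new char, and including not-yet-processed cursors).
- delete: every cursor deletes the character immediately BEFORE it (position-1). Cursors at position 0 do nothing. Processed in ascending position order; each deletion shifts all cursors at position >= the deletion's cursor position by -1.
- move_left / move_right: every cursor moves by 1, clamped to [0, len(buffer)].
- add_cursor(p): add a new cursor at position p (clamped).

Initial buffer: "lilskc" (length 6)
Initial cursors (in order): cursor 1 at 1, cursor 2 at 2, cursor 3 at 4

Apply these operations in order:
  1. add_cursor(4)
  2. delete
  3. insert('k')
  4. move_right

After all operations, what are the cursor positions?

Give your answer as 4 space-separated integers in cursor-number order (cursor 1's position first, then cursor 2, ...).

Answer: 5 5 5 5

Derivation:
After op 1 (add_cursor(4)): buffer="lilskc" (len 6), cursors c1@1 c2@2 c3@4 c4@4, authorship ......
After op 2 (delete): buffer="kc" (len 2), cursors c1@0 c2@0 c3@0 c4@0, authorship ..
After op 3 (insert('k')): buffer="kkkkkc" (len 6), cursors c1@4 c2@4 c3@4 c4@4, authorship 1234..
After op 4 (move_right): buffer="kkkkkc" (len 6), cursors c1@5 c2@5 c3@5 c4@5, authorship 1234..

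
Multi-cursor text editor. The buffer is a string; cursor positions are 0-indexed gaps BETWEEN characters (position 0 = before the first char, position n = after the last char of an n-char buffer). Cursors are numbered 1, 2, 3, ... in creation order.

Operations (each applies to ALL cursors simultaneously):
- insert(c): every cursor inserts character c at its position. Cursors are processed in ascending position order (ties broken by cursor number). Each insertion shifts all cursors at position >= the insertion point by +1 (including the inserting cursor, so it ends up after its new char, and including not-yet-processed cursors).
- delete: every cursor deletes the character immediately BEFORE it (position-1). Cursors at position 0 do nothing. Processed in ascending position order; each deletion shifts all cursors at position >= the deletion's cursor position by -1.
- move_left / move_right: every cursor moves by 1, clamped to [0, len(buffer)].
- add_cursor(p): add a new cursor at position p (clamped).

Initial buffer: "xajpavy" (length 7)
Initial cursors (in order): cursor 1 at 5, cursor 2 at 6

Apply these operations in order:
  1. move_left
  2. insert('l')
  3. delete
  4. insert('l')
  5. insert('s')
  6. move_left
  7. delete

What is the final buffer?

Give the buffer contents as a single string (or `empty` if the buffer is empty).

After op 1 (move_left): buffer="xajpavy" (len 7), cursors c1@4 c2@5, authorship .......
After op 2 (insert('l')): buffer="xajplalvy" (len 9), cursors c1@5 c2@7, authorship ....1.2..
After op 3 (delete): buffer="xajpavy" (len 7), cursors c1@4 c2@5, authorship .......
After op 4 (insert('l')): buffer="xajplalvy" (len 9), cursors c1@5 c2@7, authorship ....1.2..
After op 5 (insert('s')): buffer="xajplsalsvy" (len 11), cursors c1@6 c2@9, authorship ....11.22..
After op 6 (move_left): buffer="xajplsalsvy" (len 11), cursors c1@5 c2@8, authorship ....11.22..
After op 7 (delete): buffer="xajpsasvy" (len 9), cursors c1@4 c2@6, authorship ....1.2..

Answer: xajpsasvy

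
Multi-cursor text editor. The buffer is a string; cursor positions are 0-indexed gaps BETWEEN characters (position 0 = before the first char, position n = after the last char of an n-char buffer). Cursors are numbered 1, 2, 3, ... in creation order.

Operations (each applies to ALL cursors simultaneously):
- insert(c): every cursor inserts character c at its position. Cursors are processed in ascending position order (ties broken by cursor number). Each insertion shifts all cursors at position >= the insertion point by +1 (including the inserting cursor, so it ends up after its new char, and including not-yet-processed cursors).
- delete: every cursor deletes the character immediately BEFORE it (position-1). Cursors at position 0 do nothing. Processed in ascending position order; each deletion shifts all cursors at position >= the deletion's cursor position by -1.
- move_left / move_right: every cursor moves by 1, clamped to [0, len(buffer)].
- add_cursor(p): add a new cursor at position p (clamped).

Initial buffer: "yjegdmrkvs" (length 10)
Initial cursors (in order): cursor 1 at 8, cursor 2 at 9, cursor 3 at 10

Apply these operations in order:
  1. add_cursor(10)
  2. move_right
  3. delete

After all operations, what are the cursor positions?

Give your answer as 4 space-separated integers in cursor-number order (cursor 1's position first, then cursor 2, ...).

After op 1 (add_cursor(10)): buffer="yjegdmrkvs" (len 10), cursors c1@8 c2@9 c3@10 c4@10, authorship ..........
After op 2 (move_right): buffer="yjegdmrkvs" (len 10), cursors c1@9 c2@10 c3@10 c4@10, authorship ..........
After op 3 (delete): buffer="yjegdm" (len 6), cursors c1@6 c2@6 c3@6 c4@6, authorship ......

Answer: 6 6 6 6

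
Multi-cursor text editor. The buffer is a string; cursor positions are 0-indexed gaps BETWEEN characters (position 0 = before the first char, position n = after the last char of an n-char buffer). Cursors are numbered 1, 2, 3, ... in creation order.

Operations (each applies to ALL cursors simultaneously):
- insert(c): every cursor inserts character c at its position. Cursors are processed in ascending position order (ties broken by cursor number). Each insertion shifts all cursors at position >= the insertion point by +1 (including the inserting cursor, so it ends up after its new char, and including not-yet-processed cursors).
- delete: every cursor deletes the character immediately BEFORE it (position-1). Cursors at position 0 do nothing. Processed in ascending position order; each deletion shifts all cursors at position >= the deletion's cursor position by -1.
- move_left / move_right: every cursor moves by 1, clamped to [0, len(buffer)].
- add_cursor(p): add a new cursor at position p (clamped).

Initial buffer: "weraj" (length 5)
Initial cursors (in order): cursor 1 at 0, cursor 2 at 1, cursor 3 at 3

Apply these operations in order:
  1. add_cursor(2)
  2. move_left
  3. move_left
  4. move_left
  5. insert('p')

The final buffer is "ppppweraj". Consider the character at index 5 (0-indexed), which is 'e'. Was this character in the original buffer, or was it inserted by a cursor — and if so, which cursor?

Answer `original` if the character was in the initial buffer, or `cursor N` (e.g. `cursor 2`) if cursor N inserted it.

After op 1 (add_cursor(2)): buffer="weraj" (len 5), cursors c1@0 c2@1 c4@2 c3@3, authorship .....
After op 2 (move_left): buffer="weraj" (len 5), cursors c1@0 c2@0 c4@1 c3@2, authorship .....
After op 3 (move_left): buffer="weraj" (len 5), cursors c1@0 c2@0 c4@0 c3@1, authorship .....
After op 4 (move_left): buffer="weraj" (len 5), cursors c1@0 c2@0 c3@0 c4@0, authorship .....
After op 5 (insert('p')): buffer="ppppweraj" (len 9), cursors c1@4 c2@4 c3@4 c4@4, authorship 1234.....
Authorship (.=original, N=cursor N): 1 2 3 4 . . . . .
Index 5: author = original

Answer: original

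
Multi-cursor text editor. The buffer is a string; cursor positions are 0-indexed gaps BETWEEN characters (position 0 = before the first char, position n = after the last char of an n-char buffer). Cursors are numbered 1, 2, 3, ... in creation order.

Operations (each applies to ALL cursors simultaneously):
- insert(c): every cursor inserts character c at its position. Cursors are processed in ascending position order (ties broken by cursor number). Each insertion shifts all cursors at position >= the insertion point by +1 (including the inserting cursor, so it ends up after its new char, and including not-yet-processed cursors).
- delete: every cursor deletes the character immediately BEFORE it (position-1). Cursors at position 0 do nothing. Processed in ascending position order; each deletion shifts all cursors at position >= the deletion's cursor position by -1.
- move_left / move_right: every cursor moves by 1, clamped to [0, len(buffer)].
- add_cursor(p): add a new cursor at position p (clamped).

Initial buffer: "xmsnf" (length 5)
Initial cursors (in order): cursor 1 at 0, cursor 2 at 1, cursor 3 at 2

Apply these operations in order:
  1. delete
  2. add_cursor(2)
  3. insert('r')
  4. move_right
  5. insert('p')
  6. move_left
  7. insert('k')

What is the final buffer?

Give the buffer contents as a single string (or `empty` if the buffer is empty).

After op 1 (delete): buffer="snf" (len 3), cursors c1@0 c2@0 c3@0, authorship ...
After op 2 (add_cursor(2)): buffer="snf" (len 3), cursors c1@0 c2@0 c3@0 c4@2, authorship ...
After op 3 (insert('r')): buffer="rrrsnrf" (len 7), cursors c1@3 c2@3 c3@3 c4@6, authorship 123..4.
After op 4 (move_right): buffer="rrrsnrf" (len 7), cursors c1@4 c2@4 c3@4 c4@7, authorship 123..4.
After op 5 (insert('p')): buffer="rrrspppnrfp" (len 11), cursors c1@7 c2@7 c3@7 c4@11, authorship 123.123.4.4
After op 6 (move_left): buffer="rrrspppnrfp" (len 11), cursors c1@6 c2@6 c3@6 c4@10, authorship 123.123.4.4
After op 7 (insert('k')): buffer="rrrsppkkkpnrfkp" (len 15), cursors c1@9 c2@9 c3@9 c4@14, authorship 123.121233.4.44

Answer: rrrsppkkkpnrfkp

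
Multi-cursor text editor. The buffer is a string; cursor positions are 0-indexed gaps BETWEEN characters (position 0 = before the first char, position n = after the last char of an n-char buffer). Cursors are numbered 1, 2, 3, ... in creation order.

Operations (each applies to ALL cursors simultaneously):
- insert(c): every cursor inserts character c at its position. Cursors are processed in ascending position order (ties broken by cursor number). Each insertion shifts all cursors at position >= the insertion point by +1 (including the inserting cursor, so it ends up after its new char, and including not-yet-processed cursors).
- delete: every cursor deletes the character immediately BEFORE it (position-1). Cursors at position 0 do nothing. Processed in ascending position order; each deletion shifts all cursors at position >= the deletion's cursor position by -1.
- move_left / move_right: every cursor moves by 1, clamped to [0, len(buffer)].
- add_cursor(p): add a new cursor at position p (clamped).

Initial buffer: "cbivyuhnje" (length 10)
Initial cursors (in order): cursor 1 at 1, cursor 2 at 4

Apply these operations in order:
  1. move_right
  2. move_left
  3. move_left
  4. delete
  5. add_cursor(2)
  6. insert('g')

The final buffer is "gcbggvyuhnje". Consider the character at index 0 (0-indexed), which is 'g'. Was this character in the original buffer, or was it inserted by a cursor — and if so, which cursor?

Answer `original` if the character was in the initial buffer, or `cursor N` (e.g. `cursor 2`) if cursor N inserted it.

Answer: cursor 1

Derivation:
After op 1 (move_right): buffer="cbivyuhnje" (len 10), cursors c1@2 c2@5, authorship ..........
After op 2 (move_left): buffer="cbivyuhnje" (len 10), cursors c1@1 c2@4, authorship ..........
After op 3 (move_left): buffer="cbivyuhnje" (len 10), cursors c1@0 c2@3, authorship ..........
After op 4 (delete): buffer="cbvyuhnje" (len 9), cursors c1@0 c2@2, authorship .........
After op 5 (add_cursor(2)): buffer="cbvyuhnje" (len 9), cursors c1@0 c2@2 c3@2, authorship .........
After op 6 (insert('g')): buffer="gcbggvyuhnje" (len 12), cursors c1@1 c2@5 c3@5, authorship 1..23.......
Authorship (.=original, N=cursor N): 1 . . 2 3 . . . . . . .
Index 0: author = 1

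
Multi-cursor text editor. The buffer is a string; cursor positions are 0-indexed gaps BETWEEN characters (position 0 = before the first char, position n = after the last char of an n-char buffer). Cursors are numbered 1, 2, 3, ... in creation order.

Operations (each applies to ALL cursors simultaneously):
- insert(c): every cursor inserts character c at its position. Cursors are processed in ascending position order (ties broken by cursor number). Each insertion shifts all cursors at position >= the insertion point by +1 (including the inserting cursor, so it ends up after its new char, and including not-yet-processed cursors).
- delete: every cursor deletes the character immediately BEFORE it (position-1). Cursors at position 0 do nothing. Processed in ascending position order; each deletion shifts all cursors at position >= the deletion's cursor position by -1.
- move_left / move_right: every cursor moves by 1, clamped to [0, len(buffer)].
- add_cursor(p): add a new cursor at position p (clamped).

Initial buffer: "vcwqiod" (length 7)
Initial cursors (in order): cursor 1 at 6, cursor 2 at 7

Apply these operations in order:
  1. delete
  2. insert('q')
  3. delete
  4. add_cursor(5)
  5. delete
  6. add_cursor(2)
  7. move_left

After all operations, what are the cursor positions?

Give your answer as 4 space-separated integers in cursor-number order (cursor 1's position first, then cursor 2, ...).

After op 1 (delete): buffer="vcwqi" (len 5), cursors c1@5 c2@5, authorship .....
After op 2 (insert('q')): buffer="vcwqiqq" (len 7), cursors c1@7 c2@7, authorship .....12
After op 3 (delete): buffer="vcwqi" (len 5), cursors c1@5 c2@5, authorship .....
After op 4 (add_cursor(5)): buffer="vcwqi" (len 5), cursors c1@5 c2@5 c3@5, authorship .....
After op 5 (delete): buffer="vc" (len 2), cursors c1@2 c2@2 c3@2, authorship ..
After op 6 (add_cursor(2)): buffer="vc" (len 2), cursors c1@2 c2@2 c3@2 c4@2, authorship ..
After op 7 (move_left): buffer="vc" (len 2), cursors c1@1 c2@1 c3@1 c4@1, authorship ..

Answer: 1 1 1 1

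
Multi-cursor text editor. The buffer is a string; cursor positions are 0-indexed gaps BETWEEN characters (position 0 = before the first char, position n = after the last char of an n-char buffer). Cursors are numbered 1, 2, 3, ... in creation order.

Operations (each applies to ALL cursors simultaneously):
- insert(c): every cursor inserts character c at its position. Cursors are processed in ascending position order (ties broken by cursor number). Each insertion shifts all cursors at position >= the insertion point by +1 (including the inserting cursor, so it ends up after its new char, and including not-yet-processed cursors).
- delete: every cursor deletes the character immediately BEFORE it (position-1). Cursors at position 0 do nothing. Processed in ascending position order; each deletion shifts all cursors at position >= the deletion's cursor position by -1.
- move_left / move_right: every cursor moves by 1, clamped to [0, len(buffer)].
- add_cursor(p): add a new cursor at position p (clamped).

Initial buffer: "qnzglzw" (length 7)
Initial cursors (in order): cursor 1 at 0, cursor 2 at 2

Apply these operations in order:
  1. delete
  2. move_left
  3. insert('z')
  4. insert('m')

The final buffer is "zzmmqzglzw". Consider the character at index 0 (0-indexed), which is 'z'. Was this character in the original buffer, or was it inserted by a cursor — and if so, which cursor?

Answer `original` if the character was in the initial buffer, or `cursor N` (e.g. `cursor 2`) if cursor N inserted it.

Answer: cursor 1

Derivation:
After op 1 (delete): buffer="qzglzw" (len 6), cursors c1@0 c2@1, authorship ......
After op 2 (move_left): buffer="qzglzw" (len 6), cursors c1@0 c2@0, authorship ......
After op 3 (insert('z')): buffer="zzqzglzw" (len 8), cursors c1@2 c2@2, authorship 12......
After op 4 (insert('m')): buffer="zzmmqzglzw" (len 10), cursors c1@4 c2@4, authorship 1212......
Authorship (.=original, N=cursor N): 1 2 1 2 . . . . . .
Index 0: author = 1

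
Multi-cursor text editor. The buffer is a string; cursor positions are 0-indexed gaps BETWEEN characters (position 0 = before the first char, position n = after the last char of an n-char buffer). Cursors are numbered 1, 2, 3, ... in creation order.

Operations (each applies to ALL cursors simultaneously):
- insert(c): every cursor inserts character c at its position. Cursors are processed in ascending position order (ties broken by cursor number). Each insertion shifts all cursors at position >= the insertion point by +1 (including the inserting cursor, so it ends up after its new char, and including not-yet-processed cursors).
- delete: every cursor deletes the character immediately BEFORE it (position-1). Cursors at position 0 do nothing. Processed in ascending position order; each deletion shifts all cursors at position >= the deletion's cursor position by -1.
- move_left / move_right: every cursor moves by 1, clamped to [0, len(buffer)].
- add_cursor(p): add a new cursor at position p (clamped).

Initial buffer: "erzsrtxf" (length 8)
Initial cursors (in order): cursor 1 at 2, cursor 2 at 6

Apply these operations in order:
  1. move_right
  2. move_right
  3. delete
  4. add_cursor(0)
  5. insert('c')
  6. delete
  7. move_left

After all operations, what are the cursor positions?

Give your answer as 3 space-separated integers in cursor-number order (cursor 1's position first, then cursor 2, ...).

Answer: 2 5 0

Derivation:
After op 1 (move_right): buffer="erzsrtxf" (len 8), cursors c1@3 c2@7, authorship ........
After op 2 (move_right): buffer="erzsrtxf" (len 8), cursors c1@4 c2@8, authorship ........
After op 3 (delete): buffer="erzrtx" (len 6), cursors c1@3 c2@6, authorship ......
After op 4 (add_cursor(0)): buffer="erzrtx" (len 6), cursors c3@0 c1@3 c2@6, authorship ......
After op 5 (insert('c')): buffer="cerzcrtxc" (len 9), cursors c3@1 c1@5 c2@9, authorship 3...1...2
After op 6 (delete): buffer="erzrtx" (len 6), cursors c3@0 c1@3 c2@6, authorship ......
After op 7 (move_left): buffer="erzrtx" (len 6), cursors c3@0 c1@2 c2@5, authorship ......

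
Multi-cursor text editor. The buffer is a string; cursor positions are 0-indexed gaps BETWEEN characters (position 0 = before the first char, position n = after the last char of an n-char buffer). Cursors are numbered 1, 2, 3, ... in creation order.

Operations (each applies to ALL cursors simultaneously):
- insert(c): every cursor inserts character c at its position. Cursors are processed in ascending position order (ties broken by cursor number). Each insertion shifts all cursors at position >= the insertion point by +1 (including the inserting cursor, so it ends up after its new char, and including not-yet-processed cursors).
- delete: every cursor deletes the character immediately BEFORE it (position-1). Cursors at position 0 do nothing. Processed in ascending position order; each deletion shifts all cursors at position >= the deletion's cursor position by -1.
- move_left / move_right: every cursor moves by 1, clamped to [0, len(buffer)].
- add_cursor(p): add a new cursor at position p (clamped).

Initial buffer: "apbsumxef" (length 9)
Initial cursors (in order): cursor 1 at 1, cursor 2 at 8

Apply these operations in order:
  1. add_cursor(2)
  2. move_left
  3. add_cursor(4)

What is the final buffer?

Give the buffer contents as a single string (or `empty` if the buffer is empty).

Answer: apbsumxef

Derivation:
After op 1 (add_cursor(2)): buffer="apbsumxef" (len 9), cursors c1@1 c3@2 c2@8, authorship .........
After op 2 (move_left): buffer="apbsumxef" (len 9), cursors c1@0 c3@1 c2@7, authorship .........
After op 3 (add_cursor(4)): buffer="apbsumxef" (len 9), cursors c1@0 c3@1 c4@4 c2@7, authorship .........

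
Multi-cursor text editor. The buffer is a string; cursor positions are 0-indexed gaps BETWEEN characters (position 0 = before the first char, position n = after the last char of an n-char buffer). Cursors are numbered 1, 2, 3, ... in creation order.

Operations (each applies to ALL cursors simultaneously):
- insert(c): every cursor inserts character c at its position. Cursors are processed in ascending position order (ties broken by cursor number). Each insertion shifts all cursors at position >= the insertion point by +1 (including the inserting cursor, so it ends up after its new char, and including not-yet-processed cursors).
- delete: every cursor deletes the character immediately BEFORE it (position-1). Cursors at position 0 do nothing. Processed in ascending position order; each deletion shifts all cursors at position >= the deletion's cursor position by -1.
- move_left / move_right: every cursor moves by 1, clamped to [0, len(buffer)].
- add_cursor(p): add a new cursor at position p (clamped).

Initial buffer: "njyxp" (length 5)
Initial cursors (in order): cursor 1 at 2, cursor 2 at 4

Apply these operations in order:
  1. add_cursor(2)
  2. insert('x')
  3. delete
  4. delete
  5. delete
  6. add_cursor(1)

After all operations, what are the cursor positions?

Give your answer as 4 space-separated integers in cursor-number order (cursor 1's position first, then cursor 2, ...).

After op 1 (add_cursor(2)): buffer="njyxp" (len 5), cursors c1@2 c3@2 c2@4, authorship .....
After op 2 (insert('x')): buffer="njxxyxxp" (len 8), cursors c1@4 c3@4 c2@7, authorship ..13..2.
After op 3 (delete): buffer="njyxp" (len 5), cursors c1@2 c3@2 c2@4, authorship .....
After op 4 (delete): buffer="yp" (len 2), cursors c1@0 c3@0 c2@1, authorship ..
After op 5 (delete): buffer="p" (len 1), cursors c1@0 c2@0 c3@0, authorship .
After op 6 (add_cursor(1)): buffer="p" (len 1), cursors c1@0 c2@0 c3@0 c4@1, authorship .

Answer: 0 0 0 1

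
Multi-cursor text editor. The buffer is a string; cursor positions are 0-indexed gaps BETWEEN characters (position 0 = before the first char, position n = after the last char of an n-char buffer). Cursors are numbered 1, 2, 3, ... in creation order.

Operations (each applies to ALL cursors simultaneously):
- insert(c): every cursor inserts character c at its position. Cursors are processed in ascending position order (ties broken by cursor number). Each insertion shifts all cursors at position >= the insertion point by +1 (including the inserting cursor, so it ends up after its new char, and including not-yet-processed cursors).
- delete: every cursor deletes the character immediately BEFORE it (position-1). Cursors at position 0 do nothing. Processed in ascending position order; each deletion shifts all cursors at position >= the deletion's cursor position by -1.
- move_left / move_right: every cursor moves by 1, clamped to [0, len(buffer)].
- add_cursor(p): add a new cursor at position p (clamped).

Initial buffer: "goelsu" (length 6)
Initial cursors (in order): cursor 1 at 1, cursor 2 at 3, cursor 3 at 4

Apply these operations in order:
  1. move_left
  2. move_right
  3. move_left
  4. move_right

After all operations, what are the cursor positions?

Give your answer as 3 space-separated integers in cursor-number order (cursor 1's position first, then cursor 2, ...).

After op 1 (move_left): buffer="goelsu" (len 6), cursors c1@0 c2@2 c3@3, authorship ......
After op 2 (move_right): buffer="goelsu" (len 6), cursors c1@1 c2@3 c3@4, authorship ......
After op 3 (move_left): buffer="goelsu" (len 6), cursors c1@0 c2@2 c3@3, authorship ......
After op 4 (move_right): buffer="goelsu" (len 6), cursors c1@1 c2@3 c3@4, authorship ......

Answer: 1 3 4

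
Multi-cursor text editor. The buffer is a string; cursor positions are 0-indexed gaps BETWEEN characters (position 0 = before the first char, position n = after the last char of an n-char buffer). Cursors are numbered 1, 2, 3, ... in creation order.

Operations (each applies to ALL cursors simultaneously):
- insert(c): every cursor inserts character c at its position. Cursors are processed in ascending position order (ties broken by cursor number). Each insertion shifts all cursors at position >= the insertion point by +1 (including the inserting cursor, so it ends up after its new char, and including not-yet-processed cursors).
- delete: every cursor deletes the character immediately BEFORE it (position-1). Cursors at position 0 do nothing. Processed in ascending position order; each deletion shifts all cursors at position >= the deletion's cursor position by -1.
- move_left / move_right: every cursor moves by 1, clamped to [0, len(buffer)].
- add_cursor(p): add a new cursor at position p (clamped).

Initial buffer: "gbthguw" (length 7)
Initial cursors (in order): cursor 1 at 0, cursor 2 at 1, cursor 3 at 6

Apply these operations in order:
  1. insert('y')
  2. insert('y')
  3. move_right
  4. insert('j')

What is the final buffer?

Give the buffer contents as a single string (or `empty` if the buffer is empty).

Answer: yygjyybjthguyywj

Derivation:
After op 1 (insert('y')): buffer="ygybthguyw" (len 10), cursors c1@1 c2@3 c3@9, authorship 1.2.....3.
After op 2 (insert('y')): buffer="yygyybthguyyw" (len 13), cursors c1@2 c2@5 c3@12, authorship 11.22.....33.
After op 3 (move_right): buffer="yygyybthguyyw" (len 13), cursors c1@3 c2@6 c3@13, authorship 11.22.....33.
After op 4 (insert('j')): buffer="yygjyybjthguyywj" (len 16), cursors c1@4 c2@8 c3@16, authorship 11.122.2....33.3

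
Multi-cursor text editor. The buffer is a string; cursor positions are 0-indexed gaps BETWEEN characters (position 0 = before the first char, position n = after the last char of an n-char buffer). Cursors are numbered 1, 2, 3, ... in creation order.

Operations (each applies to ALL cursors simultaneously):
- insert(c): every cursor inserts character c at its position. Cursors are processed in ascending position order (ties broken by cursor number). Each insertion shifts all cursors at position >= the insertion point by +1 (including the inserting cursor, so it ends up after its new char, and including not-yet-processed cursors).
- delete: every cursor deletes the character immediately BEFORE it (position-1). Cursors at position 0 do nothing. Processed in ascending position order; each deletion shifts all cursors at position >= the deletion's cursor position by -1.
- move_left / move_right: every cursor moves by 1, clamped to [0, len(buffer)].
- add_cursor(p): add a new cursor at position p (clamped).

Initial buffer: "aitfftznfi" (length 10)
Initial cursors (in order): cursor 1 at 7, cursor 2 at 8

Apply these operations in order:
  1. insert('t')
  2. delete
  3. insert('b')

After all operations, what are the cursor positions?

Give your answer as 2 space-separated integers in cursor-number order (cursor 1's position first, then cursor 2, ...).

After op 1 (insert('t')): buffer="aitfftztntfi" (len 12), cursors c1@8 c2@10, authorship .......1.2..
After op 2 (delete): buffer="aitfftznfi" (len 10), cursors c1@7 c2@8, authorship ..........
After op 3 (insert('b')): buffer="aitfftzbnbfi" (len 12), cursors c1@8 c2@10, authorship .......1.2..

Answer: 8 10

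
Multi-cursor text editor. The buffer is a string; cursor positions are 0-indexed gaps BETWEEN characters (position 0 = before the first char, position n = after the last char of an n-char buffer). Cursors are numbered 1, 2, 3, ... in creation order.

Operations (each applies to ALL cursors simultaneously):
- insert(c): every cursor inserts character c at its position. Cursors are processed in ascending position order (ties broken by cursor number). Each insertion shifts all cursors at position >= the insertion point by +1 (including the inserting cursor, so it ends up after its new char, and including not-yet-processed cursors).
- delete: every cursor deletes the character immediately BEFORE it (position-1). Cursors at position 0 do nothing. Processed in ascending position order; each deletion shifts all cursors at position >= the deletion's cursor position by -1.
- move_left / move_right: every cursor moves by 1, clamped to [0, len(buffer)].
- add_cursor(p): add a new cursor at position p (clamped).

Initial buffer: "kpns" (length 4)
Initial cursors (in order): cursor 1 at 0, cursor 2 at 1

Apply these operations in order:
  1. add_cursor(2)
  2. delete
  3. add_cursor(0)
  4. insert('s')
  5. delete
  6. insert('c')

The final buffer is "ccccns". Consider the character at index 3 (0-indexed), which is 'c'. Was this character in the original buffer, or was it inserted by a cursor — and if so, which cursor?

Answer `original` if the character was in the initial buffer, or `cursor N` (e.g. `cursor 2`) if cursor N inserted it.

Answer: cursor 4

Derivation:
After op 1 (add_cursor(2)): buffer="kpns" (len 4), cursors c1@0 c2@1 c3@2, authorship ....
After op 2 (delete): buffer="ns" (len 2), cursors c1@0 c2@0 c3@0, authorship ..
After op 3 (add_cursor(0)): buffer="ns" (len 2), cursors c1@0 c2@0 c3@0 c4@0, authorship ..
After op 4 (insert('s')): buffer="ssssns" (len 6), cursors c1@4 c2@4 c3@4 c4@4, authorship 1234..
After op 5 (delete): buffer="ns" (len 2), cursors c1@0 c2@0 c3@0 c4@0, authorship ..
After op 6 (insert('c')): buffer="ccccns" (len 6), cursors c1@4 c2@4 c3@4 c4@4, authorship 1234..
Authorship (.=original, N=cursor N): 1 2 3 4 . .
Index 3: author = 4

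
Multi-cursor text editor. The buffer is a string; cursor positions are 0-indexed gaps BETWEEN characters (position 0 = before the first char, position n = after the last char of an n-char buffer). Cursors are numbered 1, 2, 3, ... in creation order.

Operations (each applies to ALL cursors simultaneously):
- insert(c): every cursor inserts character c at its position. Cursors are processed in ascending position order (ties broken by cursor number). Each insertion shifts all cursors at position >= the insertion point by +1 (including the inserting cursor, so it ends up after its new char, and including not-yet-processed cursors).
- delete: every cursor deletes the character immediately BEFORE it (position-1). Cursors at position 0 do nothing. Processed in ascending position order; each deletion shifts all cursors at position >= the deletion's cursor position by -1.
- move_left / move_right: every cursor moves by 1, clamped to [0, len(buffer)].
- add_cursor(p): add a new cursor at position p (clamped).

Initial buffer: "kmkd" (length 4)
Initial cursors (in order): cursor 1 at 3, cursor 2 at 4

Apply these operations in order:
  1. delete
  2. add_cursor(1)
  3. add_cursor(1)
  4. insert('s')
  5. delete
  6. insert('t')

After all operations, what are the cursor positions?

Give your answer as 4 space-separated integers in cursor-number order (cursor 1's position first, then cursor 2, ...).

Answer: 6 6 3 3

Derivation:
After op 1 (delete): buffer="km" (len 2), cursors c1@2 c2@2, authorship ..
After op 2 (add_cursor(1)): buffer="km" (len 2), cursors c3@1 c1@2 c2@2, authorship ..
After op 3 (add_cursor(1)): buffer="km" (len 2), cursors c3@1 c4@1 c1@2 c2@2, authorship ..
After op 4 (insert('s')): buffer="kssmss" (len 6), cursors c3@3 c4@3 c1@6 c2@6, authorship .34.12
After op 5 (delete): buffer="km" (len 2), cursors c3@1 c4@1 c1@2 c2@2, authorship ..
After op 6 (insert('t')): buffer="kttmtt" (len 6), cursors c3@3 c4@3 c1@6 c2@6, authorship .34.12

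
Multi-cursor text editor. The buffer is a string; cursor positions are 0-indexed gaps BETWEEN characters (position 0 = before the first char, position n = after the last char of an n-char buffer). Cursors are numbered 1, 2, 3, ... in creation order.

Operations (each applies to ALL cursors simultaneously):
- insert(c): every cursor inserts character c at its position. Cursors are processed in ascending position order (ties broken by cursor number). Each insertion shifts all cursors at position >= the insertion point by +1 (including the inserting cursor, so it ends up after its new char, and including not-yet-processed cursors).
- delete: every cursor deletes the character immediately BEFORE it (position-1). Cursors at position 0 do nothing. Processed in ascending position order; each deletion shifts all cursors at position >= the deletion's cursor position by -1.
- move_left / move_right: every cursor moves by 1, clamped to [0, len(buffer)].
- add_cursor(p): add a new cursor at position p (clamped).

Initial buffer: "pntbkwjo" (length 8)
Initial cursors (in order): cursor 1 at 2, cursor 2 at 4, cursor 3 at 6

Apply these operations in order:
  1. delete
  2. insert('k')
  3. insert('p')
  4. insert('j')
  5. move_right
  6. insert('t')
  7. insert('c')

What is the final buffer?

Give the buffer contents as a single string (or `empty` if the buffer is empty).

After op 1 (delete): buffer="ptkjo" (len 5), cursors c1@1 c2@2 c3@3, authorship .....
After op 2 (insert('k')): buffer="pktkkkjo" (len 8), cursors c1@2 c2@4 c3@6, authorship .1.2.3..
After op 3 (insert('p')): buffer="pkptkpkkpjo" (len 11), cursors c1@3 c2@6 c3@9, authorship .11.22.33..
After op 4 (insert('j')): buffer="pkpjtkpjkkpjjo" (len 14), cursors c1@4 c2@8 c3@12, authorship .111.222.333..
After op 5 (move_right): buffer="pkpjtkpjkkpjjo" (len 14), cursors c1@5 c2@9 c3@13, authorship .111.222.333..
After op 6 (insert('t')): buffer="pkpjttkpjktkpjjto" (len 17), cursors c1@6 c2@11 c3@16, authorship .111.1222.2333.3.
After op 7 (insert('c')): buffer="pkpjttckpjktckpjjtco" (len 20), cursors c1@7 c2@13 c3@19, authorship .111.11222.22333.33.

Answer: pkpjttckpjktckpjjtco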